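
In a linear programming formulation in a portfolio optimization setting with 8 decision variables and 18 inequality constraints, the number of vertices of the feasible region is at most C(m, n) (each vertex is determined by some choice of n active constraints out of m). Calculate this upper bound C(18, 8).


Each vertex corresponds to some choice of n active constraints out of m, so the number of vertices is at most C(m, n) = m! / (n!(m-n)!).
m = 18, n = 8
Numerator: 18 * 17 * 16 * 15 * 14 * 13 * 12 * 11
Denominator: 8! = 40320
C(18, 8) = 43758


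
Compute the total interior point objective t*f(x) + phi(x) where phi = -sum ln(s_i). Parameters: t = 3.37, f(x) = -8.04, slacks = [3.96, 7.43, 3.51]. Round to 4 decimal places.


Step 1: Compute log-barrier.
ln values: [1.3762, 2.0055, 1.2556]
phi = -(1.3762 + 2.0055 + 1.2556) = -4.6374
Step 2: Compute augmented objective.
t*f(x) = 3.37*-8.04 = -27.0948
Total = -27.0948 - 4.6374 = -31.7322


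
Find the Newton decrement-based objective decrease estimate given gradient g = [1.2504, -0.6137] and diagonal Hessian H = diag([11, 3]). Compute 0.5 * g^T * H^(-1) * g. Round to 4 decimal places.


Step 1: H is diagonal, so H^(-1) * g = [0.1137, -0.2046].
Step 2: g^T H^(-1) g = sum_i g_i^2 / H_ii
  = (1.2504)^2/11 + (-0.6137)^2/3
  = 0.1421 + 0.1255 = 0.2677
Step 3: Objective decrease = 0.5 * g^T H^(-1) g = 0.1338


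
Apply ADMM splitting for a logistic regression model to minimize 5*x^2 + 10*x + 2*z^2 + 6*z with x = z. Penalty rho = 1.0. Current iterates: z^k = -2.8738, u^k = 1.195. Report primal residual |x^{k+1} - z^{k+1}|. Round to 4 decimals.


ADMM iteration with rho = 1.0, z^k = -2.8738, u^k = 1.195
Step 1: x-update.
Minimize 5*x^2 + 10*x + (1.0/2)*(x + 2.8738 + 1.195)^2
FOC: (2*5 + 1.0)*x = -10 + 1.0*(-2.8738 - 1.195)
x^{k+1} = -1.279
Step 2: z-update.
Minimize 2*z^2 + 6*z + (1.0/2)*(-1.279 - z + 1.195)^2
FOC: (2*2 + 1.0)*z = -6 + 1.0*(-1.279 + 1.195)
z^{k+1} = -1.2168
Step 3: u-update.
u^{k+1} = 1.195 - 1.279 + 1.2168 = 1.1328
Step 4: Primal residual = |-1.279 + 1.2168| = 0.0622


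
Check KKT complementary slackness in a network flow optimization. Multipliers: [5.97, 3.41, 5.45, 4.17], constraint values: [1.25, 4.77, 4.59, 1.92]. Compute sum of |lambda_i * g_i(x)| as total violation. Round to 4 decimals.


KKT complementary slackness check:
lambda_1 * g_1 = 5.97 * 1.25 = 7.4625
lambda_2 * g_2 = 3.41 * 4.77 = 16.2657
lambda_3 * g_3 = 5.45 * 4.59 = 25.0155
lambda_4 * g_4 = 4.17 * 1.92 = 8.0064
Total violation = 7.4625 + 16.2657 + 25.0155 + 8.0064 = 56.7501


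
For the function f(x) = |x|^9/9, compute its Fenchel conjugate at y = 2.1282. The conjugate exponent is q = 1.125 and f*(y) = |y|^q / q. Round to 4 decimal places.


The conjugate exponent q satisfies 1/p + 1/q = 1.
p = 9, so q = 9/(9 - 1) = 1.125
|y|^q = 2.1282^1.125 = 2.3389
f*(2.1282) = 2.3389 / 1.125 = 2.079


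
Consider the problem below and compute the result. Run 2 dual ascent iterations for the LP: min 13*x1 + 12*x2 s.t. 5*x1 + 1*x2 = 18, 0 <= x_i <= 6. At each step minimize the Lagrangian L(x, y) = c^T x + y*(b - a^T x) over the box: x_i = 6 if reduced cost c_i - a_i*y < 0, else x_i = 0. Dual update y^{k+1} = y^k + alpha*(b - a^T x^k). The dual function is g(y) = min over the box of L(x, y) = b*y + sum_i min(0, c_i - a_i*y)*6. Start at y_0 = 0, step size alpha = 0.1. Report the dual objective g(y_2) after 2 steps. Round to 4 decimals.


Dual ascent for LP: min 13*x1 + 12*x2, 5*x1 + 1*x2 = 18, 0 <= x_i <= 6
Step 1: y^k = 0.0, reduced costs: (13.0, 12.0)
  x^k = (0.0, 0.0), subgradient = b - a^T x = 18.0
  y^{k+1} = 0.0 + 0.1*18.0 = 1.8
Step 2: y^k = 1.8, reduced costs: (4.0, 10.2)
  x^k = (0.0, 0.0), subgradient = b - a^T x = 18.0
  y^{k+1} = 1.8 + 0.1*18.0 = 3.6
Dual objective at y_2 = 3.6: reduced costs (-5.0, 8.4), box minimizer x = (6.0, 0.0)
g(y_2) = b*y + (c1 - a1*y)*x1 + (c2 - a2*y)*x2 = 18*3.6 + (-5.0)*6.0 + 8.4*0.0 = 64.8 - 30.0 + 0.0 = 34.8


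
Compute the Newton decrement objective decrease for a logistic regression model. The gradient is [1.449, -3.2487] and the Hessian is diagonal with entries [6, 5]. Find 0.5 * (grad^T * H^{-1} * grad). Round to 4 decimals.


Step 1: H is diagonal, so H^(-1) * g = [0.2415, -0.6497].
Step 2: g^T H^(-1) g = sum_i g_i^2 / H_ii
  = (1.449)^2/6 + (-3.2487)^2/5
  = 0.3499 + 2.1108 = 2.4607
Step 3: Objective decrease = 0.5 * g^T H^(-1) g = 1.2304


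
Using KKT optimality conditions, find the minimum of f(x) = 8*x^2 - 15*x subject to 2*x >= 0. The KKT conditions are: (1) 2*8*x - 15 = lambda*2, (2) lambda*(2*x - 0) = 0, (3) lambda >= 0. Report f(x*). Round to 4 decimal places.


Step 1: Try lambda = 0 (constraint inactive).
Stationarity: 2*8*x - 15 = 0
x* = 15/(2*8) = 0.9375
Check constraint: 2*0.9375 = 1.875 >= 0 -- satisfied.
Step 2: Compute optimal value.
f(x*) = 8*0.9375^2 - 15*0.9375 = -7.0313


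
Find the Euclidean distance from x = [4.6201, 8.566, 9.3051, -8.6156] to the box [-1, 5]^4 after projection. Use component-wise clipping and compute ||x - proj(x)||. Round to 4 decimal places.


Project each component onto [-1, 5].
clip(4.6201) = 4.6201, clip(8.566) = 5.0, clip(9.3051) = 5.0, clip(-8.6156) = -1.0
Projection = [4.6201, 5.0, 5.0, -1.0]
Squared diffs: [0.0, 12.7164, 18.5339, 57.9974]
Distance = sqrt(89.2477) = 9.4471


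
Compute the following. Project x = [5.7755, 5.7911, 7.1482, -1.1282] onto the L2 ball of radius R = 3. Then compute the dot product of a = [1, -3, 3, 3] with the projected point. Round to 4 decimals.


Step 1: Compute ||x|| (intermediates to 6 decimals).
||x|| = sqrt(5.7755^2 + 5.7911^2 + 7.1482^2 + (-1.1282)^2) = 10.920753
Step 2: Project.
Since ||x|| > R, scale = R/||x|| = 3/10.920753 = 0.274706, proj(x) = scale * x
proj(x) = [1.586565, 1.59085, 1.963653, -0.309923]
Step 3: Dot product.
a^T * proj(x) = 1*1.586565 - 3*1.59085 + 3*1.963653 + 3*(-0.309923) = 1.7752


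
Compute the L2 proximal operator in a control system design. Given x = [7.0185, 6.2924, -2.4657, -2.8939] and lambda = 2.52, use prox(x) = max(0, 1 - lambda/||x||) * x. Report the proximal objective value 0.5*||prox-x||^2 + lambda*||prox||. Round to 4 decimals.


Step 1: Compute ||x||.
||x|| = 10.1641
Step 2: Compute scaling factor.
scale = max(0, 1 - 2.52/10.1641) = 0.7521
Step 3: prox(x) = [5.2784, 4.7323, -1.8544, -2.1764]
||prox(x)|| = 7.6441
Step 4: Proximal objective.
0.5*||prox-x||^2 = 3.1752
lambda*||prox|| = 19.2631
Total = 22.4382


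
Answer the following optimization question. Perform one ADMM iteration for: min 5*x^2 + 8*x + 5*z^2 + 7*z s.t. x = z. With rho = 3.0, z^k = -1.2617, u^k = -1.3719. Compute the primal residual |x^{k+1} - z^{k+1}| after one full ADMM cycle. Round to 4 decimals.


ADMM iteration with rho = 3.0, z^k = -1.2617, u^k = -1.3719
Step 1: x-update.
Minimize 5*x^2 + 8*x + (3.0/2)*(x + 1.2617 - 1.3719)^2
FOC: (2*5 + 3.0)*x = -8 + 3.0*(-1.2617 + 1.3719)
x^{k+1} = -0.59
Step 2: z-update.
Minimize 5*z^2 + 7*z + (3.0/2)*(-0.59 - z - 1.3719)^2
FOC: (2*5 + 3.0)*z = -7 + 3.0*(-0.59 - 1.3719)
z^{k+1} = -0.9912
Step 3: u-update.
u^{k+1} = -1.3719 - 0.59 + 0.9912 = -0.9707
Step 4: Primal residual = |-0.59 + 0.9912| = 0.4012


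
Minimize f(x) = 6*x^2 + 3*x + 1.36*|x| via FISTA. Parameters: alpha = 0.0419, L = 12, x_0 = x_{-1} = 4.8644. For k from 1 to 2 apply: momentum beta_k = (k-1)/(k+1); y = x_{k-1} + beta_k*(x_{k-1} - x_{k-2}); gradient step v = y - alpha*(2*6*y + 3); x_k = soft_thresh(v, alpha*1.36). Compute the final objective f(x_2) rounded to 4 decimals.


FISTA on f(x) = 6*x^2 + 3*x + 1.36*|x|
L = 12, alpha = 0.0419
Iteration 1: beta = 0.0, y = 4.8644 + 0.0*(4.8644 - 4.8644) = 4.8644
  grad(y) = 61.3728, v = y - alpha*grad = 2.2929
  prox(v) = soft_thresh(2.2929, 0.057) = 2.2359
Iteration 2: beta = 0.3333, y = 2.2359 + 0.3333*(2.2359 - 4.8644) = 1.3597
  grad(y) = 19.3167, v = y - alpha*grad = 0.5504
  prox(v) = soft_thresh(0.5504, 0.057) = 0.4934
f(x_2) = 6*0.4934^2 + 3*0.4934 + 1.36*|0.4934| = 3.6116


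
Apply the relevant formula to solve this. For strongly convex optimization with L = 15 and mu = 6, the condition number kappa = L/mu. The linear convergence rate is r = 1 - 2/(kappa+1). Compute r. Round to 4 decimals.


Step 1: Compute the condition number.
kappa = L/mu = 15/6 = 2.5
Step 2: Compute the convergence rate.
r = 1 - 2/(kappa + 1) = 1 - 2*mu/(L + mu) = (L - mu)/(L + mu) = 9/21 = 0.4286


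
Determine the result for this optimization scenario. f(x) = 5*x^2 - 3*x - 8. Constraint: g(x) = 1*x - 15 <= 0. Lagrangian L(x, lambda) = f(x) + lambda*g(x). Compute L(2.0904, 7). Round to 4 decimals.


Step 1: Evaluate f(x).
f(2.0904) = 5*2.0904^2 - 3*2.0904 - 8 = 7.5777
Step 2: Evaluate g(x).
g(2.0904) = 1*2.0904 - 15 = -12.9096
Step 3: Compute Lagrangian.
L = 7.5777 + 7*-12.9096 = -82.7895


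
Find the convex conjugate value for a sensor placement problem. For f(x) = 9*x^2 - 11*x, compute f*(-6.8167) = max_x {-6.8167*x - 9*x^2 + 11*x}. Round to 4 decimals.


f*(y) = sup_x {y*x - a*x^2 - b*x} = sup_x {(y-b)*x - a*x^2}
FOC: (y - b) - 2a*x = 0 => x* = (y - b)/(2a)
x* = (-6.8167 + 11)/(2*9) = 0.2324
f*(-6.8167) = (y-b)^2/(4a) = (-6.8167 + 11)^2/(4*9)
= 17.5/36 = 0.4861


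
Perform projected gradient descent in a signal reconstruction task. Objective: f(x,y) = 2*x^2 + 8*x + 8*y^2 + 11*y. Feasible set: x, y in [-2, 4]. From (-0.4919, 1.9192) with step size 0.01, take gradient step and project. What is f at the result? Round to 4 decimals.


Step 1: Compute gradient at (-0.4919, 1.9192).
grad_x = 2*2*-0.4919 + 8 = 6.0324
grad_y = 2*8*1.9192 + 11 = 41.7072
Step 2: Gradient step.
x_raw = -0.4919 - 0.01*6.0324 = -0.5522
y_raw = 1.9192 - 0.01*41.7072 = 1.5021
Step 3: Project onto [-2, 4].
x_proj = clip(-0.5522) = -0.5522
y_proj = clip(1.5021) = 1.5021
Step 4: Evaluate f.
f(-0.5522, 1.5021) = 30.7666


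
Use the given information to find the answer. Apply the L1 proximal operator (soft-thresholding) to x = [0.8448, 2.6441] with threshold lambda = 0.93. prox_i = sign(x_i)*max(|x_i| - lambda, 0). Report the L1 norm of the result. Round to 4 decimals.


Soft-thresholding with lambda = 0.93:
prox(0.8448) = sign(0.8448)*max(|0.8448| - 0.93, 0) = 0.0
prox(2.6441) = sign(2.6441)*max(|2.6441| - 0.93, 0) = 1.7141
prox(x) = [0.0, 1.7141]
||prox(x)||_1 = 0.0 + 1.7141 = 1.7141


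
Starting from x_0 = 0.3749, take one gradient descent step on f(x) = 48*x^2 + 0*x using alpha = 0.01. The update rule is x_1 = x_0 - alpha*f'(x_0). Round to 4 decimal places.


We compute the gradient at x_0 and apply the update.
f'(x) = 96*x + 0
f'(0.3749) = 96*0.3749 + 0 = 35.9904
x_1 = 0.3749 - 0.01*35.9904 = 0.015


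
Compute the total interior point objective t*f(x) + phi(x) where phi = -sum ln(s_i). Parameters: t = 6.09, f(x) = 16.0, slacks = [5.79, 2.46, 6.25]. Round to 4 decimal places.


Step 1: Compute log-barrier.
ln values: [1.7561, 0.9002, 1.8326]
phi = -(1.7561 + 0.9002 + 1.8326) = -4.4889
Step 2: Compute augmented objective.
t*f(x) = 6.09*16.0 = 97.44
Total = 97.44 - 4.4889 = 92.9511


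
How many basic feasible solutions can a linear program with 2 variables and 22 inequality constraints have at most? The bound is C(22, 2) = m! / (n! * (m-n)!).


Each vertex corresponds to some choice of n active constraints out of m, so the number of vertices is at most C(m, n) = m! / (n!(m-n)!).
m = 22, n = 2
Numerator: 22 * 21
Denominator: 2! = 2
C(22, 2) = 231


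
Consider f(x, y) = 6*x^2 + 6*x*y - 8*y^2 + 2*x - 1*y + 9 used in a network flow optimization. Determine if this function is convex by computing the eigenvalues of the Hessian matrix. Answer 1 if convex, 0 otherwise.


The Hessian of f(x,y) = 6*x^2 + 6*x*y - 8*y^2 + 2*x - 1*y + 9 is:
H = [[12, 6], [6, -16]]
Trace = 12 - 16 = -4
Determinant = 12*-16 - (6)^2 = -228
Discriminant = (-4)^2 - 4*-228 = 928.0
Eigenvalues: lambda_1 = -17.2315, lambda_2 = 13.2315
The function is not convex.

0


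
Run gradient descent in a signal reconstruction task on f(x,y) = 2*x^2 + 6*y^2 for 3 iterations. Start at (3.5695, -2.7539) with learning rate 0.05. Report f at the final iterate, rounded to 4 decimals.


Gradient descent on f(x,y) = 2*x^2 + 6*y^2.
Starting point: (3.5695, -2.7539), alpha = 0.05
Step 1: grad_x = 2*2*3.5695 = 14.278, grad_y = 2*6*-2.7539 = -33.0468
  x_1 = 3.5695 - 0.05*14.278 = 2.8556
  y_1 = -2.7539 - 0.05*-33.0468 = -1.1016
Step 2: grad_x = 2*2*2.8556 = 11.4224, grad_y = 2*6*-1.1016 = -13.2187
  x_2 = 2.8556 - 0.05*11.4224 = 2.2845
  y_2 = -1.1016 - 0.05*-13.2187 = -0.4406
Step 3: grad_x = 2*2*2.2845 = 9.1379, grad_y = 2*6*-0.4406 = -5.2875
  x_3 = 2.2845 - 0.05*9.1379 = 1.8276
  y_3 = -0.4406 - 0.05*-5.2875 = -0.1762
f(1.8276, -0.1762) = 2*1.8276^2 + 6*(-0.1762)^2 = 6.8665


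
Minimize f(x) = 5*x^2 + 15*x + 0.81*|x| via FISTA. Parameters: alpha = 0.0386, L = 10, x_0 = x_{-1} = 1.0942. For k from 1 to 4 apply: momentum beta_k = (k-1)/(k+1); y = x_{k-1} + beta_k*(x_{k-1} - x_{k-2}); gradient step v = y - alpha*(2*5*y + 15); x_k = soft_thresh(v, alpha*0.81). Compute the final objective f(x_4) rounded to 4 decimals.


FISTA on f(x) = 5*x^2 + 15*x + 0.81*|x|
L = 10, alpha = 0.0386
Iteration 1: beta = 0.0, y = 1.0942 + 0.0*(1.0942 - 1.0942) = 1.0942
  grad(y) = 25.942, v = y - alpha*grad = 0.0928
  prox(v) = soft_thresh(0.0928, 0.0313) = 0.0616
Iteration 2: beta = 0.3333, y = 0.0616 + 0.3333*(0.0616 - 1.0942) = -0.2826
  grad(y) = 12.1736, v = y - alpha*grad = -0.7525
  prox(v) = soft_thresh(-0.7525, 0.0313) = -0.7213
Iteration 3: beta = 0.5, y = -0.7213 + 0.5*(-0.7213 - 0.0616) = -1.1127
  grad(y) = 3.873, v = y - alpha*grad = -1.2622
  prox(v) = soft_thresh(-1.2622, 0.0313) = -1.2309
Iteration 4: beta = 0.6, y = -1.2309 + 0.6*(-1.2309 + 0.7213) = -1.5367
  grad(y) = -0.3672, v = y - alpha*grad = -1.5225
  prox(v) = soft_thresh(-1.5225, 0.0313) = -1.4913
f(x_4) = 5*(-1.4913)^2 + 15*(-1.4913) + 0.81*|-1.4913| = -10.0417


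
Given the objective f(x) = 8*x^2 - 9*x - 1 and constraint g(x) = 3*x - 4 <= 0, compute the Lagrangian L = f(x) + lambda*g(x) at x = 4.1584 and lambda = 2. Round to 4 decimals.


Step 1: Evaluate f(x).
f(4.1584) = 8*4.1584^2 - 9*4.1584 - 1 = 99.9127
Step 2: Evaluate g(x).
g(4.1584) = 3*4.1584 - 4 = 8.4752
Step 3: Compute Lagrangian.
L = 99.9127 + 2*8.4752 = 116.8631


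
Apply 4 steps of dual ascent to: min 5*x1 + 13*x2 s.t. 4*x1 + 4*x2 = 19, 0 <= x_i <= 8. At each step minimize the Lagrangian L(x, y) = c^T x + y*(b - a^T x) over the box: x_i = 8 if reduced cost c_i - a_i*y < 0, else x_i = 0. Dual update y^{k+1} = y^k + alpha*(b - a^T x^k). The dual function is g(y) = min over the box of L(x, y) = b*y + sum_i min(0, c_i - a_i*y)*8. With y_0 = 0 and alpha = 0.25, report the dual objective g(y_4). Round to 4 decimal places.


Dual ascent for LP: min 5*x1 + 13*x2, 4*x1 + 4*x2 = 19, 0 <= x_i <= 8
Step 1: y^k = 0.0, reduced costs: (5.0, 13.0)
  x^k = (0.0, 0.0), subgradient = b - a^T x = 19.0
  y^{k+1} = 0.0 + 0.25*19.0 = 4.75
Step 2: y^k = 4.75, reduced costs: (-14.0, -6.0)
  x^k = (8.0, 8.0), subgradient = b - a^T x = -45.0
  y^{k+1} = 4.75 + 0.25*-45.0 = -6.5
Step 3: y^k = -6.5, reduced costs: (31.0, 39.0)
  x^k = (0.0, 0.0), subgradient = b - a^T x = 19.0
  y^{k+1} = -6.5 + 0.25*19.0 = -1.75
Step 4: y^k = -1.75, reduced costs: (12.0, 20.0)
  x^k = (0.0, 0.0), subgradient = b - a^T x = 19.0
  y^{k+1} = -1.75 + 0.25*19.0 = 3.0
Dual objective at y_4 = 3.0: reduced costs (-7.0, 1.0), box minimizer x = (8.0, 0.0)
g(y_4) = b*y + (c1 - a1*y)*x1 + (c2 - a2*y)*x2 = 19*3.0 + (-7.0)*8.0 + 1.0*0.0 = 57.0 - 56.0 + 0.0 = 1.0


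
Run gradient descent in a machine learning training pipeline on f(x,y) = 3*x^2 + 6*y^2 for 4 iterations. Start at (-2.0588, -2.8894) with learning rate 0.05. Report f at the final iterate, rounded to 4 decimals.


Gradient descent on f(x,y) = 3*x^2 + 6*y^2.
Starting point: (-2.0588, -2.8894), alpha = 0.05
Step 1: grad_x = 2*3*-2.0588 = -12.3528, grad_y = 2*6*-2.8894 = -34.6728
  x_1 = -2.0588 - 0.05*-12.3528 = -1.4412
  y_1 = -2.8894 - 0.05*-34.6728 = -1.1558
Step 2: grad_x = 2*3*-1.4412 = -8.647, grad_y = 2*6*-1.1558 = -13.8691
  x_2 = -1.4412 - 0.05*-8.647 = -1.0088
  y_2 = -1.1558 - 0.05*-13.8691 = -0.4623
Step 3: grad_x = 2*3*-1.0088 = -6.0529, grad_y = 2*6*-0.4623 = -5.5476
  x_3 = -1.0088 - 0.05*-6.0529 = -0.7062
  y_3 = -0.4623 - 0.05*-5.5476 = -0.1849
Step 4: grad_x = 2*3*-0.7062 = -4.237, grad_y = 2*6*-0.1849 = -2.2191
  x_4 = -0.7062 - 0.05*-4.237 = -0.4943
  y_4 = -0.1849 - 0.05*-2.2191 = -0.074
f(-0.4943, -0.074) = 3*(-0.4943)^2 + 6*(-0.074)^2 = 0.7659


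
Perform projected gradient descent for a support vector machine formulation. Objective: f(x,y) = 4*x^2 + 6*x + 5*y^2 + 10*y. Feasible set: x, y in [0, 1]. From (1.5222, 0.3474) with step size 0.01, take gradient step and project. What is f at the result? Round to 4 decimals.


Step 1: Compute gradient at (1.5222, 0.3474).
grad_x = 2*4*1.5222 + 6 = 18.1776
grad_y = 2*5*0.3474 + 10 = 13.474
Step 2: Gradient step.
x_raw = 1.5222 - 0.01*18.1776 = 1.3404
y_raw = 0.3474 - 0.01*13.474 = 0.2127
Step 3: Project onto [0, 1].
x_proj = clip(1.3404) = 1.0
y_proj = clip(0.2127) = 0.2127
Step 4: Evaluate f.
f(1.0, 0.2127) = 12.3527


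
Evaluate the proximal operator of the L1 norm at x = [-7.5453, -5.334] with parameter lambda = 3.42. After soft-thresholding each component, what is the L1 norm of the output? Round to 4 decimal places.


Soft-thresholding with lambda = 3.42:
prox(-7.5453) = sign(-7.5453)*max(|-7.5453| - 3.42, 0) = -4.1253
prox(-5.334) = sign(-5.334)*max(|-5.334| - 3.42, 0) = -1.914
prox(x) = [-4.1253, -1.914]
||prox(x)||_1 = 4.1253 + 1.914 = 6.0393


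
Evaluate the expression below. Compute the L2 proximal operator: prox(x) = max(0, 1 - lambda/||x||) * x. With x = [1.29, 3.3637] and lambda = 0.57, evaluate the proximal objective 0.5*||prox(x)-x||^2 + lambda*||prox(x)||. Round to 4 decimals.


Step 1: Compute ||x||.
||x|| = 3.6026
Step 2: Compute scaling factor.
scale = max(0, 1 - 0.57/3.6026) = 0.8418
Step 3: prox(x) = [1.0859, 2.8315]
||prox(x)|| = 3.0326
Step 4: Proximal objective.
0.5*||prox-x||^2 = 0.1625
lambda*||prox|| = 1.7286
Total = 1.891


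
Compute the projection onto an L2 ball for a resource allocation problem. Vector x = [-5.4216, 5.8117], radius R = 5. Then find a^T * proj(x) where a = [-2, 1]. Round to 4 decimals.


Step 1: Compute ||x|| (intermediates to 6 decimals).
||x|| = sqrt((-5.4216)^2 + 5.8117^2) = 7.947931
Step 2: Project.
Since ||x|| > R, scale = R/||x|| = 5/7.947931 = 0.629095, proj(x) = scale * x
proj(x) = [-3.410701, 3.656111]
Step 3: Dot product.
a^T * proj(x) = -2*(-3.410701) + 1*3.656111 = 10.4775


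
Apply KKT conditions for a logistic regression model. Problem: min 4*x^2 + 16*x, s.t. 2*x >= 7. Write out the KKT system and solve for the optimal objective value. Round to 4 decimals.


Step 1: Try lambda = 0 (constraint inactive).
x_unc = -16/(2*4) = -2.0
Check: 2*-2.0 = -4.0 < 7 -- violated!
Step 2: Constraint must be active: 2*x = 7
x* = 7/2 = 3.5
lambda = (2*4*3.5 + 16)/2 = 22.0
Step 3: Compute optimal value.
f(x*) = 4*3.5^2 + 16*3.5 = 105.0


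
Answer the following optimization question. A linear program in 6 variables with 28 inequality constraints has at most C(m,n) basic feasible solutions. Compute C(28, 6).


Each vertex corresponds to some choice of n active constraints out of m, so the number of vertices is at most C(m, n) = m! / (n!(m-n)!).
m = 28, n = 6
Numerator: 28 * 27 * 26 * 25 * 24 * 23
Denominator: 6! = 720
C(28, 6) = 376740


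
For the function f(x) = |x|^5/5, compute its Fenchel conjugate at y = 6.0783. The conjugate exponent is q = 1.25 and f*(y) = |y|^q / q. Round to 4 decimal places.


The conjugate exponent q satisfies 1/p + 1/q = 1.
p = 5, so q = 5/(5 - 1) = 1.25
|y|^q = 6.0783^1.25 = 9.5439
f*(6.0783) = 9.5439 / 1.25 = 7.6352


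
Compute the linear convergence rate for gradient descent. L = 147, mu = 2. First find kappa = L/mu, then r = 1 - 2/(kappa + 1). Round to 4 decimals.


Step 1: Compute the condition number.
kappa = L/mu = 147/2 = 73.5
Step 2: Compute the convergence rate.
r = 1 - 2/(kappa + 1) = 1 - 2*mu/(L + mu) = (L - mu)/(L + mu) = 145/149 = 0.9732


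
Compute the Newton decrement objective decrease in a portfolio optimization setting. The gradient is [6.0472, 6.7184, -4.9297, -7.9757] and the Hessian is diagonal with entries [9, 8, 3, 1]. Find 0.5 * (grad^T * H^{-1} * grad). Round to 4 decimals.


Step 1: H is diagonal, so H^(-1) * g = [0.6719, 0.8398, -1.6432, -7.9757].
Step 2: g^T H^(-1) g = sum_i g_i^2 / H_ii
  = (6.0472)^2/9 + (6.7184)^2/8 + (-4.9297)^2/3 + (-7.9757)^2/1
  = 4.0632 + 5.6421 + 8.1006 + 63.6118 = 81.4177
Step 3: Objective decrease = 0.5 * g^T H^(-1) g = 40.7089


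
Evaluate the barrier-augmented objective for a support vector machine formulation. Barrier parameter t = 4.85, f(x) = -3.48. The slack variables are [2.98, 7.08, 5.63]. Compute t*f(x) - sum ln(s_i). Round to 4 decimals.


Step 1: Compute log-barrier.
ln values: [1.0919, 1.9573, 1.7281]
phi = -(1.0919 + 1.9573 + 1.7281) = -4.7773
Step 2: Compute augmented objective.
t*f(x) = 4.85*-3.48 = -16.878
Total = -16.878 - 4.7773 = -21.6553


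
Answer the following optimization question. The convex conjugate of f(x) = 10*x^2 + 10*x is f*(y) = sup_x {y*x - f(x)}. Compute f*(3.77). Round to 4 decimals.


f*(y) = sup_x {y*x - a*x^2 - b*x} = sup_x {(y-b)*x - a*x^2}
FOC: (y - b) - 2a*x = 0 => x* = (y - b)/(2a)
x* = (3.77 - 10)/(2*10) = -0.3115
f*(3.77) = (y-b)^2/(4a) = (3.77 - 10)^2/(4*10)
= 38.8129/40 = 0.9703


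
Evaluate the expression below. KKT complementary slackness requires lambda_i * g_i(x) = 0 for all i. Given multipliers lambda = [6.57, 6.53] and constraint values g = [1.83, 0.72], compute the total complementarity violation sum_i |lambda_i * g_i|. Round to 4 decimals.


KKT complementary slackness check:
lambda_1 * g_1 = 6.57 * 1.83 = 12.0231
lambda_2 * g_2 = 6.53 * 0.72 = 4.7016
Total violation = 12.0231 + 4.7016 = 16.7247


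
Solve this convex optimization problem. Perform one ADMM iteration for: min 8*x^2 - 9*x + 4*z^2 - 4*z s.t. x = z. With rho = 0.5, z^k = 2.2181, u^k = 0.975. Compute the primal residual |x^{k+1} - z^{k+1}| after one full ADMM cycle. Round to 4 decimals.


ADMM iteration with rho = 0.5, z^k = 2.2181, u^k = 0.975
Step 1: x-update.
Minimize 8*x^2 - 9*x + (0.5/2)*(x - 2.2181 + 0.975)^2
FOC: (2*8 + 0.5)*x = 9 + 0.5*(2.2181 - 0.975)
x^{k+1} = 0.5831
Step 2: z-update.
Minimize 4*z^2 - 4*z + (0.5/2)*(0.5831 - z + 0.975)^2
FOC: (2*4 + 0.5)*z = 4 + 0.5*(0.5831 + 0.975)
z^{k+1} = 0.5622
Step 3: u-update.
u^{k+1} = 0.975 + 0.5831 - 0.5622 = 0.9959
Step 4: Primal residual = |0.5831 - 0.5622| = 0.0209


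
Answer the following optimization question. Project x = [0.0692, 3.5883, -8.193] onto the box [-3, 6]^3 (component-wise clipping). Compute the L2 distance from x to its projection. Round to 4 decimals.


Project each component onto [-3, 6].
clip(0.0692) = 0.0692, clip(3.5883) = 3.5883, clip(-8.193) = -3.0
Projection = [0.0692, 3.5883, -3.0]
Squared diffs: [0.0, 0.0, 26.9672]
Distance = sqrt(26.9672) = 5.193


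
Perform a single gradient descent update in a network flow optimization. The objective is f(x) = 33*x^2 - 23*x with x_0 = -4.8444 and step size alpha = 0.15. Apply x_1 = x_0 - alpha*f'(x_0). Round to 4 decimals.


We compute the gradient at x_0 and apply the update.
f'(x) = 66*x - 23
f'(-4.8444) = 66*-4.8444 - 23 = -342.7304
x_1 = -4.8444 - 0.15*-342.7304 = 46.5652


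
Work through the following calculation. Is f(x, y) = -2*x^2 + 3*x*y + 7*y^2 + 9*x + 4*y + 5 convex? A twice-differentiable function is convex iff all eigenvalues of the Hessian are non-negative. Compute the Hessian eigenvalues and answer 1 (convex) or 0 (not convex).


The Hessian of f(x,y) = -2*x^2 + 3*x*y + 7*y^2 + 9*x + 4*y + 5 is:
H = [[-4, 3], [3, 14]]
Trace = -4 + 14 = 10
Determinant = -4*14 - (3)^2 = -65
Discriminant = (10)^2 - 4*-65 = 360.0
Eigenvalues: lambda_1 = -4.4868, lambda_2 = 14.4868
The function is not convex.

0


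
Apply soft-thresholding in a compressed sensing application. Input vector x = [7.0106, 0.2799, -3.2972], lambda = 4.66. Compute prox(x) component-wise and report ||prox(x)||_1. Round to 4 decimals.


Soft-thresholding with lambda = 4.66:
prox(7.0106) = sign(7.0106)*max(|7.0106| - 4.66, 0) = 2.3506
prox(0.2799) = sign(0.2799)*max(|0.2799| - 4.66, 0) = 0.0
prox(-3.2972) = sign(-3.2972)*max(|-3.2972| - 4.66, 0) = 0.0
prox(x) = [2.3506, 0.0, 0.0]
||prox(x)||_1 = 2.3506 + 0.0 + 0.0 = 2.3506


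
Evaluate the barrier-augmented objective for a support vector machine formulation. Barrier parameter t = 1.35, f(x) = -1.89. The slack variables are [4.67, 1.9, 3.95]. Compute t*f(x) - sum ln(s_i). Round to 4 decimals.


Step 1: Compute log-barrier.
ln values: [1.5412, 0.6419, 1.3737]
phi = -(1.5412 + 0.6419 + 1.3737) = -3.5567
Step 2: Compute augmented objective.
t*f(x) = 1.35*-1.89 = -2.5515
Total = -2.5515 - 3.5567 = -6.1082


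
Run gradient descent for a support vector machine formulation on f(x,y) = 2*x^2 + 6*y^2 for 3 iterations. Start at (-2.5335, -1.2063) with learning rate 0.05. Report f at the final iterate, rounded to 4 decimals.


Gradient descent on f(x,y) = 2*x^2 + 6*y^2.
Starting point: (-2.5335, -1.2063), alpha = 0.05
Step 1: grad_x = 2*2*-2.5335 = -10.134, grad_y = 2*6*-1.2063 = -14.4756
  x_1 = -2.5335 - 0.05*-10.134 = -2.0268
  y_1 = -1.2063 - 0.05*-14.4756 = -0.4825
Step 2: grad_x = 2*2*-2.0268 = -8.1072, grad_y = 2*6*-0.4825 = -5.7902
  x_2 = -2.0268 - 0.05*-8.1072 = -1.6214
  y_2 = -0.4825 - 0.05*-5.7902 = -0.193
Step 3: grad_x = 2*2*-1.6214 = -6.4858, grad_y = 2*6*-0.193 = -2.3161
  x_3 = -1.6214 - 0.05*-6.4858 = -1.2972
  y_3 = -0.193 - 0.05*-2.3161 = -0.0772
f(-1.2972, -0.0772) = 2*(-1.2972)^2 + 6*(-0.0772)^2 = 3.401


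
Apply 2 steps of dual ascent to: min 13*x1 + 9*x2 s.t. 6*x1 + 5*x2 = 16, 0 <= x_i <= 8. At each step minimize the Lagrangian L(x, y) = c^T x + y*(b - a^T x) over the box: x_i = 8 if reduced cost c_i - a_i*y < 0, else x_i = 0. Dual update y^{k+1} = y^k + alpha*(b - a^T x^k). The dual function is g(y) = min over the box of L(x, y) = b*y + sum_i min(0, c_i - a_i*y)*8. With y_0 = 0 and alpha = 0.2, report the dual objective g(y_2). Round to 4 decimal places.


Dual ascent for LP: min 13*x1 + 9*x2, 6*x1 + 5*x2 = 16, 0 <= x_i <= 8
Step 1: y^k = 0.0, reduced costs: (13.0, 9.0)
  x^k = (0.0, 0.0), subgradient = b - a^T x = 16.0
  y^{k+1} = 0.0 + 0.2*16.0 = 3.2
Step 2: y^k = 3.2, reduced costs: (-6.2, -7.0)
  x^k = (8.0, 8.0), subgradient = b - a^T x = -72.0
  y^{k+1} = 3.2 + 0.2*-72.0 = -11.2
Dual objective at y_2 = -11.2: reduced costs (80.2, 65.0), box minimizer x = (0.0, 0.0)
g(y_2) = b*y + (c1 - a1*y)*x1 + (c2 - a2*y)*x2 = 16*(-11.2) + 80.2*0.0 + 65.0*0.0 = -179.2 + 0.0 + 0.0 = -179.2


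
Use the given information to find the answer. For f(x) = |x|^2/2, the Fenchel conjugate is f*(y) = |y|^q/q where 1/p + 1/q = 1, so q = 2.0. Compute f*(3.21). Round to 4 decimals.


The conjugate exponent q satisfies 1/p + 1/q = 1.
p = 2, so q = 2/(2 - 1) = 2.0
|y|^q = 3.21^2.0 = 10.3041
f*(3.21) = 10.3041 / 2.0 = 5.1521


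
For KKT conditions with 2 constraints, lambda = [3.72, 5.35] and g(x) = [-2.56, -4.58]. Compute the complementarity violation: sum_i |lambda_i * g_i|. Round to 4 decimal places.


KKT complementary slackness check:
lambda_1 * g_1 = 3.72 * -2.56 = -9.5232
lambda_2 * g_2 = 5.35 * -4.58 = -24.503
Total violation = 9.5232 + 24.503 = 34.0262


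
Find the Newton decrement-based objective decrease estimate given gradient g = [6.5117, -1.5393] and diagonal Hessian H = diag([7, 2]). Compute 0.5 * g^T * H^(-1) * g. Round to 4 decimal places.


Step 1: H is diagonal, so H^(-1) * g = [0.9302, -0.7697].
Step 2: g^T H^(-1) g = sum_i g_i^2 / H_ii
  = (6.5117)^2/7 + (-1.5393)^2/2
  = 6.0575 + 1.1847 = 7.2422
Step 3: Objective decrease = 0.5 * g^T H^(-1) g = 3.6211


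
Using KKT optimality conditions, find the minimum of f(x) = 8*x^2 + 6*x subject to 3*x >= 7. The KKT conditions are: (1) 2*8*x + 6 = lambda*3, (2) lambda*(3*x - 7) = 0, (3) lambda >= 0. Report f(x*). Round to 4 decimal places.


Step 1: Try lambda = 0 (constraint inactive).
x_unc = -6/(2*8) = -0.375
Check: 3*-0.375 = -1.125 < 7 -- violated!
Step 2: Constraint must be active: 3*x = 7
x* = 7/3 = 2.3333 (rounded; the exact value 7/3 is used below)
lambda = (2*8*(7/3) + 6)/3 = 14.4444
Step 3: Compute optimal value.
f(x*) = 8*(7/3)^2 + 6*(7/3) = 57.5556


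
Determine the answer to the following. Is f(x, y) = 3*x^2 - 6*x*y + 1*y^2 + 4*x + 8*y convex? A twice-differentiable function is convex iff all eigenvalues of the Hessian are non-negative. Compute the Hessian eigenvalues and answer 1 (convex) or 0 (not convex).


The Hessian of f(x,y) = 3*x^2 - 6*x*y + 1*y^2 + 4*x + 8*y is:
H = [[6, -6], [-6, 2]]
Trace = 6 + 2 = 8
Determinant = 6*2 - (-6)^2 = -24
Discriminant = (8)^2 - 4*-24 = 160.0
Eigenvalues: lambda_1 = -2.3246, lambda_2 = 10.3246
The function is not convex.

0


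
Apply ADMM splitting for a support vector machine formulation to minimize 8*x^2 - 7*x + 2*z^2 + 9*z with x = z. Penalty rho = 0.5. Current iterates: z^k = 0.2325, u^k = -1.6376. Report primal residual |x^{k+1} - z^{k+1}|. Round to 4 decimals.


ADMM iteration with rho = 0.5, z^k = 0.2325, u^k = -1.6376
Step 1: x-update.
Minimize 8*x^2 - 7*x + (0.5/2)*(x - 0.2325 - 1.6376)^2
FOC: (2*8 + 0.5)*x = 7 + 0.5*(0.2325 + 1.6376)
x^{k+1} = 0.4809
Step 2: z-update.
Minimize 2*z^2 + 9*z + (0.5/2)*(0.4809 - z - 1.6376)^2
FOC: (2*2 + 0.5)*z = -9 + 0.5*(0.4809 - 1.6376)
z^{k+1} = -2.1285
Step 3: u-update.
u^{k+1} = -1.6376 + 0.4809 + 2.1285 = 0.9718
Step 4: Primal residual = |0.4809 + 2.1285| = 2.6094


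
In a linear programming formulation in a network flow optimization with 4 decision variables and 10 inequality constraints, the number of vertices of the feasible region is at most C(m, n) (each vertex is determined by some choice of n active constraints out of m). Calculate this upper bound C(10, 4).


Each vertex corresponds to some choice of n active constraints out of m, so the number of vertices is at most C(m, n) = m! / (n!(m-n)!).
m = 10, n = 4
Numerator: 10 * 9 * 8 * 7
Denominator: 4! = 24
C(10, 4) = 210


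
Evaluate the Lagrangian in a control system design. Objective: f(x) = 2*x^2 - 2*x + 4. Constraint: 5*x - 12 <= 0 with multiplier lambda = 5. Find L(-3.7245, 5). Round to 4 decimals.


Step 1: Evaluate f(x).
f(-3.7245) = 2*(-3.7245)^2 - 2*(-3.7245) + 4 = 39.1928
Step 2: Evaluate g(x).
g(-3.7245) = 5*-3.7245 - 12 = -30.6225
Step 3: Compute Lagrangian.
L = 39.1928 + 5*-30.6225 = -113.9197


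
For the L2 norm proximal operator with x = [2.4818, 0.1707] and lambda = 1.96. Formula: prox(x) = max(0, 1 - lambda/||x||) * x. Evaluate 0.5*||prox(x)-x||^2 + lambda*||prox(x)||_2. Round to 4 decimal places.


Step 1: Compute ||x||.
||x|| = 2.4877
Step 2: Compute scaling factor.
scale = max(0, 1 - 1.96/2.4877) = 0.2121
Step 3: prox(x) = [0.5264, 0.0362]
||prox(x)|| = 0.5277
Step 4: Proximal objective.
0.5*||prox-x||^2 = 1.9208
lambda*||prox|| = 1.0343
Total = 2.955


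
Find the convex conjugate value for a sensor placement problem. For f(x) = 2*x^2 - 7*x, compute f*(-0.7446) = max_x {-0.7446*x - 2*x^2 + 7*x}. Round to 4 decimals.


f*(y) = sup_x {y*x - a*x^2 - b*x} = sup_x {(y-b)*x - a*x^2}
FOC: (y - b) - 2a*x = 0 => x* = (y - b)/(2a)
x* = (-0.7446 + 7)/(2*2) = 1.5639
f*(-0.7446) = (y-b)^2/(4a) = (-0.7446 + 7)^2/(4*2)
= 39.13/8 = 4.8913


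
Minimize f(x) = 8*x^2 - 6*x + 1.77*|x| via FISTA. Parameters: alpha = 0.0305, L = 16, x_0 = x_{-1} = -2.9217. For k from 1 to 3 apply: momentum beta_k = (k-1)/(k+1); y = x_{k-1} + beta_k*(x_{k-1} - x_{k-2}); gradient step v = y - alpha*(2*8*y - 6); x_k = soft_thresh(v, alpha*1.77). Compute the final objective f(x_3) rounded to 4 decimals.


FISTA on f(x) = 8*x^2 - 6*x + 1.77*|x|
L = 16, alpha = 0.0305
Iteration 1: beta = 0.0, y = -2.9217 + 0.0*(-2.9217 + 2.9217) = -2.9217
  grad(y) = -52.7472, v = y - alpha*grad = -1.3129
  prox(v) = soft_thresh(-1.3129, 0.054) = -1.2589
Iteration 2: beta = 0.3333, y = -1.2589 + 0.3333*(-1.2589 + 2.9217) = -0.7047
  grad(y) = -17.2747, v = y - alpha*grad = -0.1778
  prox(v) = soft_thresh(-0.1778, 0.054) = -0.1238
Iteration 3: beta = 0.5, y = -0.1238 + 0.5*(-0.1238 + 1.2589) = 0.4438
  grad(y) = 1.1001, v = y - alpha*grad = 0.4102
  prox(v) = soft_thresh(0.4102, 0.054) = 0.3562
f(x_3) = 8*0.3562^2 - 6*0.3562 + 1.77*|0.3562| = -0.4917


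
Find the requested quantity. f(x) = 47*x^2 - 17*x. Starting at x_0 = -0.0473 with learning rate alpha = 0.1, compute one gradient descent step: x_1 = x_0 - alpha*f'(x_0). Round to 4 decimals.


We compute the gradient at x_0 and apply the update.
f'(x) = 94*x - 17
f'(-0.0473) = 94*-0.0473 - 17 = -21.4462
x_1 = -0.0473 - 0.1*-21.4462 = 2.0973


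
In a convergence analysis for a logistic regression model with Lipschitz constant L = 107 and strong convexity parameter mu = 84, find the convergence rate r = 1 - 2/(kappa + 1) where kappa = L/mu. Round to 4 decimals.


Step 1: Compute the condition number.
kappa = L/mu = 107/84 = 1.2738
Step 2: Compute the convergence rate.
r = 1 - 2/(kappa + 1) = 1 - 2*mu/(L + mu) = (L - mu)/(L + mu) = 23/191 = 0.1204


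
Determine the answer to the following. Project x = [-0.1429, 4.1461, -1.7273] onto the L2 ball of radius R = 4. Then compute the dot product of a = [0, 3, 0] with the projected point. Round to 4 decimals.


Step 1: Compute ||x|| (intermediates to 6 decimals).
||x|| = sqrt((-0.1429)^2 + 4.1461^2 + (-1.7273)^2) = 4.493788
Step 2: Project.
Since ||x|| > R, scale = R/||x|| = 4/4.493788 = 0.890118, proj(x) = scale * x
proj(x) = [-0.127198, 3.690518, -1.537501]
Step 3: Dot product.
a^T * proj(x) = 0*(-0.127198) + 3*3.690518 + 0*(-1.537501) = 11.0716


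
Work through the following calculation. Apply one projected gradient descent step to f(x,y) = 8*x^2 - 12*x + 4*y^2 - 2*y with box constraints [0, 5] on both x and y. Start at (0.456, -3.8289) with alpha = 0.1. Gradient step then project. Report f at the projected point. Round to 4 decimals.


Step 1: Compute gradient at (0.456, -3.8289).
grad_x = 2*8*0.456 - 12 = -4.704
grad_y = 2*4*-3.8289 - 2 = -32.6312
Step 2: Gradient step.
x_raw = 0.456 - 0.1*-4.704 = 0.9264
y_raw = -3.8289 - 0.1*-32.6312 = -0.5658
Step 3: Project onto [0, 5].
x_proj = clip(0.9264) = 0.9264
y_proj = clip(-0.5658) = 0.0
Step 4: Evaluate f.
f(0.9264, 0.0) = -4.2511


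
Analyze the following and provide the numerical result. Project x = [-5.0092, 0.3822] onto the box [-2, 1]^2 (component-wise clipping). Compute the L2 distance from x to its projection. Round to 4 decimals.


Project each component onto [-2, 1].
clip(-5.0092) = -2.0, clip(0.3822) = 0.3822
Projection = [-2.0, 0.3822]
Squared diffs: [9.0553, 0.0]
Distance = sqrt(9.0553) = 3.0092


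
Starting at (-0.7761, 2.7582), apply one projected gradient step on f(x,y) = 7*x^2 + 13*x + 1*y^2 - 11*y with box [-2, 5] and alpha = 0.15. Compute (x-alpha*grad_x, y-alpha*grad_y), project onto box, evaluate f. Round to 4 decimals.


Step 1: Compute gradient at (-0.7761, 2.7582).
grad_x = 2*7*-0.7761 + 13 = 2.1346
grad_y = 2*1*2.7582 - 11 = -5.4836
Step 2: Gradient step.
x_raw = -0.7761 - 0.15*2.1346 = -1.0963
y_raw = 2.7582 - 0.15*-5.4836 = 3.5807
Step 3: Project onto [-2, 5].
x_proj = clip(-1.0963) = -1.0963
y_proj = clip(3.5807) = 3.5807
Step 4: Evaluate f.
f(-1.0963, 3.5807) = -32.4052


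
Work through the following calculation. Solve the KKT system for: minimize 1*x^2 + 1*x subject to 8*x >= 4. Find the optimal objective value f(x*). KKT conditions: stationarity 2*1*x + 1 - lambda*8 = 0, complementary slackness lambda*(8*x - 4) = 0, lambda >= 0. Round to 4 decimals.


Step 1: Try lambda = 0 (constraint inactive).
x_unc = -1/(2*1) = -0.5
Check: 8*-0.5 = -4.0 < 4 -- violated!
Step 2: Constraint must be active: 8*x = 4
x* = 4/8 = 0.5
lambda = (2*1*0.5 + 1)/8 = 0.25
Step 3: Compute optimal value.
f(x*) = 1*0.5^2 + 1*0.5 = 0.75


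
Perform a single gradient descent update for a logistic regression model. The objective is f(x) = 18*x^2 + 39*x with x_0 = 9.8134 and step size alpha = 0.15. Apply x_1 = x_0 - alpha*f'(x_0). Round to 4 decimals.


We compute the gradient at x_0 and apply the update.
f'(x) = 36*x + 39
f'(9.8134) = 36*9.8134 + 39 = 392.2824
x_1 = 9.8134 - 0.15*392.2824 = -49.029


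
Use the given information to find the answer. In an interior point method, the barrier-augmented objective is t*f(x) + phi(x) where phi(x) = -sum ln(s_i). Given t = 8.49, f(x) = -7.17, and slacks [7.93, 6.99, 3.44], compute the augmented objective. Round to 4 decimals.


Step 1: Compute log-barrier.
ln values: [2.0707, 1.9445, 1.2355]
phi = -(2.0707 + 1.9445 + 1.2355) = -5.2506
Step 2: Compute augmented objective.
t*f(x) = 8.49*-7.17 = -60.8733
Total = -60.8733 - 5.2506 = -66.1239


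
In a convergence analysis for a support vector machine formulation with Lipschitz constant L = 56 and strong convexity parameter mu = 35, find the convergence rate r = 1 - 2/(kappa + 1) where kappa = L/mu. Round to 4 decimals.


Step 1: Compute the condition number.
kappa = L/mu = 56/35 = 1.6
Step 2: Compute the convergence rate.
r = 1 - 2/(kappa + 1) = 1 - 2*mu/(L + mu) = (L - mu)/(L + mu) = 21/91 = 0.2308


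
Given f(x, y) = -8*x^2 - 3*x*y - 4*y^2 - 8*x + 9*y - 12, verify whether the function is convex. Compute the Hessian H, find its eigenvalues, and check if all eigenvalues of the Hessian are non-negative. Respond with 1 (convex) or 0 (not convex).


The Hessian of f(x,y) = -8*x^2 - 3*x*y - 4*y^2 - 8*x + 9*y - 12 is:
H = [[-16, -3], [-3, -8]]
Trace = -16 - 8 = -24
Determinant = -16*-8 - (-3)^2 = 119
Discriminant = (-24)^2 - 4*119 = 100.0
Eigenvalues: lambda_1 = -17.0, lambda_2 = -7.0
The function is not convex.

0


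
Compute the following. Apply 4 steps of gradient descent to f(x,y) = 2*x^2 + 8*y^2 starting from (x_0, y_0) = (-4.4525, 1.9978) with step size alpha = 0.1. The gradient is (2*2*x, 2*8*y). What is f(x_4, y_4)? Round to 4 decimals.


Gradient descent on f(x,y) = 2*x^2 + 8*y^2.
Starting point: (-4.4525, 1.9978), alpha = 0.1
Step 1: grad_x = 2*2*-4.4525 = -17.81, grad_y = 2*8*1.9978 = 31.9648
  x_1 = -4.4525 - 0.1*-17.81 = -2.6715
  y_1 = 1.9978 - 0.1*31.9648 = -1.1987
Step 2: grad_x = 2*2*-2.6715 = -10.686, grad_y = 2*8*-1.1987 = -19.1789
  x_2 = -2.6715 - 0.1*-10.686 = -1.6029
  y_2 = -1.1987 - 0.1*-19.1789 = 0.7192
Step 3: grad_x = 2*2*-1.6029 = -6.4116, grad_y = 2*8*0.7192 = 11.5073
  x_3 = -1.6029 - 0.1*-6.4116 = -0.9617
  y_3 = 0.7192 - 0.1*11.5073 = -0.4315
Step 4: grad_x = 2*2*-0.9617 = -3.847, grad_y = 2*8*-0.4315 = -6.9044
  x_4 = -0.9617 - 0.1*-3.847 = -0.577
  y_4 = -0.4315 - 0.1*-6.9044 = 0.2589
f(-0.577, 0.2589) = 2*(-0.577)^2 + 8*0.2589^2 = 1.2023


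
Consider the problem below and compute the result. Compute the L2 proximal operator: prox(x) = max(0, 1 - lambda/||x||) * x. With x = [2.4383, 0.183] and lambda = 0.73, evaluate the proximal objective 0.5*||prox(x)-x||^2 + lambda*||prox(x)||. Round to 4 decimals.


Step 1: Compute ||x||.
||x|| = 2.4452
Step 2: Compute scaling factor.
scale = max(0, 1 - 0.73/2.4452) = 0.7015
Step 3: prox(x) = [1.7103, 0.1284]
||prox(x)|| = 1.7152
Step 4: Proximal objective.
0.5*||prox-x||^2 = 0.2665
lambda*||prox|| = 1.2521
Total = 1.5185


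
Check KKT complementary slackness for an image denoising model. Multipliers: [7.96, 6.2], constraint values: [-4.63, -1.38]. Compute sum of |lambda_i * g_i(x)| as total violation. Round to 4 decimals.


KKT complementary slackness check:
lambda_1 * g_1 = 7.96 * -4.63 = -36.8548
lambda_2 * g_2 = 6.2 * -1.38 = -8.556
Total violation = 36.8548 + 8.556 = 45.4108


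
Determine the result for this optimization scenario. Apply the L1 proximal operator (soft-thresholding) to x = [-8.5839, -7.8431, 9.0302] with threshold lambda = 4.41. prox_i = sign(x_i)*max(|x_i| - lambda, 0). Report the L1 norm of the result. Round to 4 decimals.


Soft-thresholding with lambda = 4.41:
prox(-8.5839) = sign(-8.5839)*max(|-8.5839| - 4.41, 0) = -4.1739
prox(-7.8431) = sign(-7.8431)*max(|-7.8431| - 4.41, 0) = -3.4331
prox(9.0302) = sign(9.0302)*max(|9.0302| - 4.41, 0) = 4.6202
prox(x) = [-4.1739, -3.4331, 4.6202]
||prox(x)||_1 = 4.1739 + 3.4331 + 4.6202 = 12.2272


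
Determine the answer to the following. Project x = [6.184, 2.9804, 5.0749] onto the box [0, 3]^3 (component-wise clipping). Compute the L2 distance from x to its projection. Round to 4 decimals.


Project each component onto [0, 3].
clip(6.184) = 3.0, clip(2.9804) = 2.9804, clip(5.0749) = 3.0
Projection = [3.0, 2.9804, 3.0]
Squared diffs: [10.1379, 0.0, 4.3052]
Distance = sqrt(14.4431) = 3.8004
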